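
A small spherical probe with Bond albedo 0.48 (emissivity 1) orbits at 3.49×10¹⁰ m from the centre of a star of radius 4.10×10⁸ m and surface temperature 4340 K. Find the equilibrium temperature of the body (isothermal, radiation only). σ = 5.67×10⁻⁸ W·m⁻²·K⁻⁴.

The star's surface emits σT_*⁴; at distance d the flux is S = σT_*⁴(R_*/d)².
S = 5.67×10⁻⁸·(4340)⁴·(4.10×10⁸/3.49×10¹⁰)² = 2776 W/m².
For an isothermal sphere T⁴ = (1−a)S/(4σ) = 6.365×10⁹ K⁴.

T ≈ 282 K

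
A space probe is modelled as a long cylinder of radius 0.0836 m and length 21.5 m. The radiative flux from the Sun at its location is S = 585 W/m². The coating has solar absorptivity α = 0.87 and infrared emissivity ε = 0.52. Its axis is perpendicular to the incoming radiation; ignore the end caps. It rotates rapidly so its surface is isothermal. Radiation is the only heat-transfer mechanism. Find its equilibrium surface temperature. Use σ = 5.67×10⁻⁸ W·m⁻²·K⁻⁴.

At equilibrium, absorbed power = emitted power.
Absorbing cross-section = 2rL = 3.595 m²; emitting surface = 2πrL = 11.29 m² (ratio π).
αS·A_cross = εσ·A_surf·T⁴  ⇒  T⁴ = αS/(ε·πσ).
T⁴ = 0.870·585/(0.52·π·5.67×10⁻⁸) = 5.495×10⁹ K⁴.
T = (5.495×10⁹)^(1/4).

T ≈ 272 K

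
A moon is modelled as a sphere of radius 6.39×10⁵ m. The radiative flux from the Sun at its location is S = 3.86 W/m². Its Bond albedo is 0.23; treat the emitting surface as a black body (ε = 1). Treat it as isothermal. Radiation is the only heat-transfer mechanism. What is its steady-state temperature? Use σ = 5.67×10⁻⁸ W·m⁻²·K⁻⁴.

T ≈ 60.2 K

At equilibrium, absorbed power = emitted power.
Absorbing cross-section = πr² = 1.283×10¹² m²; emitting surface = 4πr² = 5.131×10¹² m² (ratio 4).
(1−a)S·A_cross = εσ·A_surf·T⁴  ⇒  T⁴ = (1−a)S/(4σ).
T⁴ = 0.770·3.86/(4·5.67×10⁻⁸) = 1.310×10⁷ K⁴.
T = (1.310×10⁷)^(1/4).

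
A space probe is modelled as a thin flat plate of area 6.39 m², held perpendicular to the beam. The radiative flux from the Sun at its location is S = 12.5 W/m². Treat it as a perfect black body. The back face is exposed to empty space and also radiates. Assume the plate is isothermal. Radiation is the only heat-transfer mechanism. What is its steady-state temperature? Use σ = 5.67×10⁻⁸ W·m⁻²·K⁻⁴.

T ≈ 102 K

At equilibrium, absorbed power = emitted power.
Absorbing cross-section = A = 6.390 m²; emitting surface = 2A = 12.78 m² (ratio 2).
S·A_cross = εσ·A_surf·T⁴  ⇒  T⁴ = S/(2σ).
T⁴ = 1.00·12.5/(2·5.67×10⁻⁸) = 1.102×10⁸ K⁴.
T = (1.102×10⁸)^(1/4).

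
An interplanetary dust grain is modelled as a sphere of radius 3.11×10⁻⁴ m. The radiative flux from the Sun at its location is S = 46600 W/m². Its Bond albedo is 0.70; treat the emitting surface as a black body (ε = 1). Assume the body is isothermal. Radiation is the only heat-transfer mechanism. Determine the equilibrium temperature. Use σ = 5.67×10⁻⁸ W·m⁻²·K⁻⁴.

T ≈ 498 K

At equilibrium, absorbed power = emitted power.
Absorbing cross-section = πr² = 3.039×10⁻⁷ m²; emitting surface = 4πr² = 1.215×10⁻⁶ m² (ratio 4).
(1−a)S·A_cross = εσ·A_surf·T⁴  ⇒  T⁴ = (1−a)S/(4σ).
T⁴ = 0.300·46600/(4·5.67×10⁻⁸) = 6.164×10¹⁰ K⁴.
T = (6.164×10¹⁰)^(1/4).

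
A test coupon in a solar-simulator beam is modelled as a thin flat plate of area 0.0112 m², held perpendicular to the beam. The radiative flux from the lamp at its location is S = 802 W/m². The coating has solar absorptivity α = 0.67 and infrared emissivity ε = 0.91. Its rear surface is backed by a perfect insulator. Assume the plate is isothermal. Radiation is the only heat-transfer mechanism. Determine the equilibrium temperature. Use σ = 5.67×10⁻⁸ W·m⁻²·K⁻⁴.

T ≈ 319 K

At equilibrium, absorbed power = emitted power.
Absorbing cross-section = A = 0.01120 m²; emitting surface = A = 0.01120 m² (ratio 1).
αS·A_cross = εσ·A_surf·T⁴  ⇒  T⁴ = αS/(ε·1σ).
T⁴ = 0.670·802/(0.91·1·5.67×10⁻⁸) = 1.041×10¹⁰ K⁴.
T = (1.041×10¹⁰)^(1/4).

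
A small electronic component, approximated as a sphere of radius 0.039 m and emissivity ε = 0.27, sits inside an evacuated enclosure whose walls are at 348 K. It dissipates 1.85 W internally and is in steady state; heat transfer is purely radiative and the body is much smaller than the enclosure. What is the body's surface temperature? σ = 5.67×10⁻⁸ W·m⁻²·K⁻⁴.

For a small grey body in a large enclosure, net radiated power = εσA(T⁴ − T_w⁴).
Steady state: P = εσA(T⁴ − T_w⁴) with A = 4πr² = 0.01911 m².
T⁴ = P/(εσA) + T_w⁴ = 1.85/(0.27·5.67×10⁻⁸·0.01911) + (348)⁴
    = 6.322×10⁹ + 1.467×10¹⁰ = 2.099×10¹⁰ K⁴.

T ≈ 381 K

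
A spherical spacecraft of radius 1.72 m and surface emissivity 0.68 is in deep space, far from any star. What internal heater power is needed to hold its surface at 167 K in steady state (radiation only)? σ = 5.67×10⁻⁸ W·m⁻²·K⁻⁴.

P ≈ 1110 W

P = εσ·4πr²·T⁴.
4πr² = 37.18 m²; T⁴ = 7.778×10⁸ K⁴.
P = 0.68·5.67×10⁻⁸·37.18·7.778×10⁸.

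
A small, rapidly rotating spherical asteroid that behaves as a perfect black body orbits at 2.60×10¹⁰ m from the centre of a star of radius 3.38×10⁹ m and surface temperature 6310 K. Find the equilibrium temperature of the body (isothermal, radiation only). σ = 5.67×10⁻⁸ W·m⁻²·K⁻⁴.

T ≈ 1610 K

The star's surface emits σT_*⁴; at distance d the flux is S = σT_*⁴(R_*/d)².
S = 5.67×10⁻⁸·(6310)⁴·(3.38×10⁹/2.60×10¹⁰)² = 1.519×10⁶ W/m².
For an isothermal sphere T⁴ = (1−a)S/(4σ) = 6.698×10¹² K⁴.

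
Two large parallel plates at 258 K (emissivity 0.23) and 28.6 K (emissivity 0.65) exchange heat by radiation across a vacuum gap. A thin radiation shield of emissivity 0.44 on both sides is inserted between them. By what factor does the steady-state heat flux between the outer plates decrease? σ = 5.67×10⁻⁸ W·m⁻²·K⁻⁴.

Without shield: q₀ = σΔ(T⁴)/(1/ε₁+1/ε₂−1) with denominator 4.886.
With shield the two gaps are in series; the resistances add: (1/ε₁+1/ε_s−1)+(1/ε_s+1/ε₂−1) = 5.621+2.811 = 8.432.
Heat-flux ratio q₀/q = 8.432/4.886.

factor ≈ 1.73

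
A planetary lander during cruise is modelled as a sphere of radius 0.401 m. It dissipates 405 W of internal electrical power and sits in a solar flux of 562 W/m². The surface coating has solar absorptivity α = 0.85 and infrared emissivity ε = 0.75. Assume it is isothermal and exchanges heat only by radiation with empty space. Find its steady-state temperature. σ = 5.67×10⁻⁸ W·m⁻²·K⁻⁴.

At steady state, absorbed solar power + internal power = radiated power.
Absorbed: α·S·A_cross = 0.85·562·0.5052 = 241.3 W (cross-section πr²).
Total input = 241.3 + 405 = 646.3 W.
Radiated: εσ·A_surf·T⁴ with A_surf = 4πr² = 2.021 m².
T⁴ = 646.3/(0.75·5.67×10⁻⁸·2.021) = 7.522×10⁹ K⁴.

T ≈ 294 K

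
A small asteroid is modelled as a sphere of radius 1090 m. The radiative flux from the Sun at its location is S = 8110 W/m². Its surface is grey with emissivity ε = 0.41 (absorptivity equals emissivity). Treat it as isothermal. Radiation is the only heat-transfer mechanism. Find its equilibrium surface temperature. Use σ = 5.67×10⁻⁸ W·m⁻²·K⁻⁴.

At equilibrium, absorbed power = emitted power.
Absorbing cross-section = πr² = 3.733×10⁶ m²; emitting surface = 4πr² = 1.493×10⁷ m² (ratio 4).
εS·A_cross = εσ·A_surf·T⁴  ⇒  T⁴ = S/(4σ)   (ε cancels).
T⁴ = 8110/(4·5.67×10⁻⁸) = 3.576×10¹⁰ K⁴.
T = (3.576×10¹⁰)^(1/4).

T ≈ 435 K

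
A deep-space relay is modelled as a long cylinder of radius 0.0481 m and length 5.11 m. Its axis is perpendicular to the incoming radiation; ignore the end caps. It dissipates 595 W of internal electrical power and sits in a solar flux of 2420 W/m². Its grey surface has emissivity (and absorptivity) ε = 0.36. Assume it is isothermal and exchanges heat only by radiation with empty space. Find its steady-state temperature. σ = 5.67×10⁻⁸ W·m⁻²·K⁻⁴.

At steady state, absorbed solar power + internal power = radiated power.
Absorbed: α·S·A_cross = 0.36·2420·0.4916 = 428.3 W (cross-section 2rL).
Total input = 428.3 + 595 = 1023 W.
Radiated: εσ·A_surf·T⁴ with A_surf = 2πrL = 1.544 m².
T⁴ = 1023/(0.36·5.67×10⁻⁸·1.544) = 3.246×10¹⁰ K⁴.

T ≈ 424 K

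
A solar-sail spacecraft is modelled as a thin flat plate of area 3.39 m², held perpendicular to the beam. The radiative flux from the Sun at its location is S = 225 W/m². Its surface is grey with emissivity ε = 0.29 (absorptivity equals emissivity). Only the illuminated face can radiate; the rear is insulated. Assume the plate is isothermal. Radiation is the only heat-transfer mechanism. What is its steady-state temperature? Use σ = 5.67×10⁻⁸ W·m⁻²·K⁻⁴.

At equilibrium, absorbed power = emitted power.
Absorbing cross-section = A = 3.390 m²; emitting surface = A = 3.390 m² (ratio 1).
εS·A_cross = εσ·A_surf·T⁴  ⇒  T⁴ = S/(1σ)   (ε cancels).
T⁴ = 225/(1·5.67×10⁻⁸) = 3.968×10⁹ K⁴.
T = (3.968×10⁹)^(1/4).

T ≈ 251 K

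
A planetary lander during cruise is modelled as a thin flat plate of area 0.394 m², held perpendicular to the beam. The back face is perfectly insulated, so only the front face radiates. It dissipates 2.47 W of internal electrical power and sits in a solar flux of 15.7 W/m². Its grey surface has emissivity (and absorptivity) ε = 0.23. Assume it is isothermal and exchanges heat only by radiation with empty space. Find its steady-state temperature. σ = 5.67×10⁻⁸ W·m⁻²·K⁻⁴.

T ≈ 166 K

At steady state, absorbed solar power + internal power = radiated power.
Absorbed: α·S·A_cross = 0.23·15.7·0.3940 = 1.423 W (cross-section A).
Total input = 1.423 + 2.47 = 3.893 W.
Radiated: εσ·A_surf·T⁴ with A_surf = A = 0.3940 m².
T⁴ = 3.893/(0.23·5.67×10⁻⁸·0.3940) = 7.576×10⁸ K⁴.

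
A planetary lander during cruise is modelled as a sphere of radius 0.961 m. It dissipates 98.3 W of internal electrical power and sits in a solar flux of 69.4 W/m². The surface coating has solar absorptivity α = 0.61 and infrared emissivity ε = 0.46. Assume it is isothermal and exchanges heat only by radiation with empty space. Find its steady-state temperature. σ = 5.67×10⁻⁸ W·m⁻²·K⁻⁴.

T ≈ 164 K

At steady state, absorbed solar power + internal power = radiated power.
Absorbed: α·S·A_cross = 0.61·69.4·2.901 = 122.8 W (cross-section πr²).
Total input = 122.8 + 98.3 = 221.1 W.
Radiated: εσ·A_surf·T⁴ with A_surf = 4πr² = 11.61 m².
T⁴ = 221.1/(0.46·5.67×10⁻⁸·11.61) = 7.305×10⁸ K⁴.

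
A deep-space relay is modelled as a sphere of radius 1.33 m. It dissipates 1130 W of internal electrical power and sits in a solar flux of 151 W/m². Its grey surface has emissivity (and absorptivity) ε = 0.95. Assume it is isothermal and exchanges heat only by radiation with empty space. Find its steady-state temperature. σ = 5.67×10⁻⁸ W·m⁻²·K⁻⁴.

T ≈ 200 K

At steady state, absorbed solar power + internal power = radiated power.
Absorbed: α·S·A_cross = 0.95·151·5.557 = 797.2 W (cross-section πr²).
Total input = 797.2 + 1130 = 1927 W.
Radiated: εσ·A_surf·T⁴ with A_surf = 4πr² = 22.23 m².
T⁴ = 1927/(0.95·5.67×10⁻⁸·22.23) = 1.610×10⁹ K⁴.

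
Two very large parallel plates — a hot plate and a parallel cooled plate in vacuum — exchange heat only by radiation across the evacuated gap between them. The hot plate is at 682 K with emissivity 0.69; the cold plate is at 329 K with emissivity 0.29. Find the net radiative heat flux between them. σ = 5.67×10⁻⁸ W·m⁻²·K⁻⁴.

q ≈ 2980 W/m²

For two infinite grey parallel plates, q = σ(T₁⁴ − T₂⁴)/(1/ε₁ + 1/ε₂ − 1).
T₁⁴ − T₂⁴ = 2.163×10¹¹ − 1.172×10¹⁰ = 2.046×10¹¹ K⁴.
1/ε₁ + 1/ε₂ − 1 = 1.449 + 3.448 − 1 = 3.898.
q = 5.67×10⁻⁸ × 2.046×10¹¹ / 3.898.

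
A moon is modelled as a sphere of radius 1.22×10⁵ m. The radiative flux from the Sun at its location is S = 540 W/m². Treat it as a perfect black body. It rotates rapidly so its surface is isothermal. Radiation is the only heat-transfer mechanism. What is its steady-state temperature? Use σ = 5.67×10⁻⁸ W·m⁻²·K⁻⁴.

At equilibrium, absorbed power = emitted power.
Absorbing cross-section = πr² = 4.676×10¹⁰ m²; emitting surface = 4πr² = 1.870×10¹¹ m² (ratio 4).
S·A_cross = εσ·A_surf·T⁴  ⇒  T⁴ = S/(4σ).
T⁴ = 1.00·540/(4·5.67×10⁻⁸) = 2.381×10⁹ K⁴.
T = (2.381×10⁹)^(1/4).

T ≈ 221 K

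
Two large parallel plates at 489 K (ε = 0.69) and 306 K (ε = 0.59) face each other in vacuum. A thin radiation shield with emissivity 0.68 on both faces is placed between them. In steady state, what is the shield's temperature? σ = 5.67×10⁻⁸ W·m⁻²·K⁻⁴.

T_s ≈ 431 K

In steady state the net flux on the hot side equals that on the cold side.
σ(T₁⁴−T_s⁴)/D₁ = σ(T_s⁴−T₂⁴)/D₂, with D₁ = 1/ε₁+1/ε_s−1 = 1.920, D₂ = 1/ε_s+1/ε₂−1 = 2.166.
Solve for T_s⁴: T_s⁴ = (D₂·T₁⁴ + D₁·T₂⁴)/(D₁+D₂) = 3.443×10¹⁰ K⁴.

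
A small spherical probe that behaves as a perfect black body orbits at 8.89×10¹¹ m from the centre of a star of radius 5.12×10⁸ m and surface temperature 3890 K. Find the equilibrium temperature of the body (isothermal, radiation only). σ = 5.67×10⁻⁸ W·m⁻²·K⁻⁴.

The star's surface emits σT_*⁴; at distance d the flux is S = σT_*⁴(R_*/d)².
S = 5.67×10⁻⁸·(3890)⁴·(5.12×10⁸/8.89×10¹¹)² = 4.306 W/m².
For an isothermal sphere T⁴ = (1−a)S/(4σ) = 1.899×10⁷ K⁴.

T ≈ 66.0 K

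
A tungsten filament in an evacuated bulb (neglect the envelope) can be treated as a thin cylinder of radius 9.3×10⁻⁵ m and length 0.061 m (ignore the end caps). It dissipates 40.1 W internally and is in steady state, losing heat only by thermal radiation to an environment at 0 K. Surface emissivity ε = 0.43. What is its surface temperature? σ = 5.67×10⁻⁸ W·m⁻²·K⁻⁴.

T ≈ 2610 K

Steady state: internal power = radiated power, P = εσA T⁴.
Radiating area A = 2πrL = 3.564×10⁻⁵ m².
T⁴ = P/(εσA) = 40.1/(0.43·5.67×10⁻⁸·3.564×10⁻⁵) = 4.614×10¹³ K⁴.
T = (4.614×10¹³)^(1/4).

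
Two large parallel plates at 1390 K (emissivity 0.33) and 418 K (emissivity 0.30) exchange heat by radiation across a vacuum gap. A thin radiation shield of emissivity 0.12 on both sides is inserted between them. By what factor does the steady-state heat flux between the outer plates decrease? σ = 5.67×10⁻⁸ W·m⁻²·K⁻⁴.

Without shield: q₀ = σΔ(T⁴)/(1/ε₁+1/ε₂−1) with denominator 5.364.
With shield the two gaps are in series; the resistances add: (1/ε₁+1/ε_s−1)+(1/ε_s+1/ε₂−1) = 10.36+10.67 = 21.03.
Heat-flux ratio q₀/q = 21.03/5.364.

factor ≈ 3.92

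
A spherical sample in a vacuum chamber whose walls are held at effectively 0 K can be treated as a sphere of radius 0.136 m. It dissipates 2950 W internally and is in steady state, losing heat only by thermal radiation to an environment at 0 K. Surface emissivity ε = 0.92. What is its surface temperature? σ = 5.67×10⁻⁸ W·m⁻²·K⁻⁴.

T ≈ 702 K

Steady state: internal power = radiated power, P = εσA T⁴.
Radiating area A = 4πr² = 0.2324 m².
T⁴ = P/(εσA) = 2950/(0.92·5.67×10⁻⁸·0.2324) = 2.433×10¹¹ K⁴.
T = (2.433×10¹¹)^(1/4).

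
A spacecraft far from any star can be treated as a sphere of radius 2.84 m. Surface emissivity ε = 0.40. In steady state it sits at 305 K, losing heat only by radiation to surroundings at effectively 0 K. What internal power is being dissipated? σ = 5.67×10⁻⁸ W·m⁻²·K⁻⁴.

P ≈ 19900 W

Steady state: P = εσA T⁴.
A = 4πr² = 101.4 m²; T⁴ = (305)⁴ = 8.654×10⁹ K⁴.
P = 0.40 × 5.67×10⁻⁸ × 101.4 × 8.654×10⁹.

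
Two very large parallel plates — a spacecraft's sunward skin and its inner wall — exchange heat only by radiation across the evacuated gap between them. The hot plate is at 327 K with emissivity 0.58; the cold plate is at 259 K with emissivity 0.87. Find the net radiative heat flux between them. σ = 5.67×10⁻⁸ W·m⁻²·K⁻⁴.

For two infinite grey parallel plates, q = σ(T₁⁴ − T₂⁴)/(1/ε₁ + 1/ε₂ − 1).
T₁⁴ − T₂⁴ = 1.143×10¹⁰ − 4.500×10⁹ = 6.934×10⁹ K⁴.
1/ε₁ + 1/ε₂ − 1 = 1.724 + 1.149 − 1 = 1.874.
q = 5.67×10⁻⁸ × 6.934×10⁹ / 1.874.

q ≈ 210 W/m²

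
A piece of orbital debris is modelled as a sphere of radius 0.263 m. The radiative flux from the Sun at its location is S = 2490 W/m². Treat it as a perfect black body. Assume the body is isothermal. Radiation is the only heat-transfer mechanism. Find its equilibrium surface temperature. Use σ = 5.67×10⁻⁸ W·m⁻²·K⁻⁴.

T ≈ 324 K

At equilibrium, absorbed power = emitted power.
Absorbing cross-section = πr² = 0.2173 m²; emitting surface = 4πr² = 0.8692 m² (ratio 4).
S·A_cross = εσ·A_surf·T⁴  ⇒  T⁴ = S/(4σ).
T⁴ = 1.00·2490/(4·5.67×10⁻⁸) = 1.098×10¹⁰ K⁴.
T = (1.098×10¹⁰)^(1/4).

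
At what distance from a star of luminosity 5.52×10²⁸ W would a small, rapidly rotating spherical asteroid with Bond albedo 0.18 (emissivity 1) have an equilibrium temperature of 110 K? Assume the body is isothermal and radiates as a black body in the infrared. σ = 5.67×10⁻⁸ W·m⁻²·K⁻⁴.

d ≈ 1.04×10¹³ m

For an isothermal black-emitting sphere, (1−a)S·πr² = σ·4πr²·T⁴ ⇒ S = 4σT⁴/(1−a).
S = 4·5.67×10⁻⁸·(110)⁴/0.820 = 40.49 W/m².
Flux falls as S = L/(4πd²), so d = √(L/(4πS)) = √(5.52×10²⁸/(4π·40.49)).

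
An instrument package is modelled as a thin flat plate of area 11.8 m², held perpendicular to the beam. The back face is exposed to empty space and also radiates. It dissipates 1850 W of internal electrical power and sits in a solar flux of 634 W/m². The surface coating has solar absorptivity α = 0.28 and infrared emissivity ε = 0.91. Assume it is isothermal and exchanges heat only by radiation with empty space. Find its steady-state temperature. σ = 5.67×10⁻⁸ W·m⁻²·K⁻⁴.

At steady state, absorbed solar power + internal power = radiated power.
Absorbed: α·S·A_cross = 0.28·634·11.80 = 2095 W (cross-section A).
Total input = 2095 + 1850 = 3945 W.
Radiated: εσ·A_surf·T⁴ with A_surf = 2A = 23.60 m².
T⁴ = 3945/(0.91·5.67×10⁻⁸·23.60) = 3.240×10⁹ K⁴.

T ≈ 239 K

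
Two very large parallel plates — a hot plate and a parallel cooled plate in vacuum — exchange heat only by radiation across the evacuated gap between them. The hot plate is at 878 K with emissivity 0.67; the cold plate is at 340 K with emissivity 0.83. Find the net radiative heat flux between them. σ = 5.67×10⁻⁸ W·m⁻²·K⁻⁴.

For two infinite grey parallel plates, q = σ(T₁⁴ − T₂⁴)/(1/ε₁ + 1/ε₂ − 1).
T₁⁴ − T₂⁴ = 5.943×10¹¹ − 1.336×10¹⁰ = 5.809×10¹¹ K⁴.
1/ε₁ + 1/ε₂ − 1 = 1.493 + 1.205 − 1 = 1.697.
q = 5.67×10⁻⁸ × 5.809×10¹¹ / 1.697.

q ≈ 19400 W/m²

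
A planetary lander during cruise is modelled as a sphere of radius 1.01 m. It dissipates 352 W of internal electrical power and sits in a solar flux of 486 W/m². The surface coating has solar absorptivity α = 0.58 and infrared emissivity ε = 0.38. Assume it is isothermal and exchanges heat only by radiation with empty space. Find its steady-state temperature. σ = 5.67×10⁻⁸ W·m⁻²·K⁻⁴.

T ≈ 260 K

At steady state, absorbed solar power + internal power = radiated power.
Absorbed: α·S·A_cross = 0.58·486·3.205 = 903.4 W (cross-section πr²).
Total input = 903.4 + 352 = 1255 W.
Radiated: εσ·A_surf·T⁴ with A_surf = 4πr² = 12.82 m².
T⁴ = 1255/(0.38·5.67×10⁻⁸·12.82) = 4.545×10⁹ K⁴.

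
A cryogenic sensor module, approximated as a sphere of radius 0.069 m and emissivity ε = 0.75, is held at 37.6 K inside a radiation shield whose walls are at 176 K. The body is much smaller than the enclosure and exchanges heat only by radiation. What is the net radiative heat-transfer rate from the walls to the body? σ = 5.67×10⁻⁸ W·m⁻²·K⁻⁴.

P_net ≈ 2.44 W

For a small grey body in a large enclosure: P_net = εσA(T_body⁴ − T_wall⁴).
A = 4πr² = 0.05983 m²; T_body⁴ − T_wall⁴ = 1.999×10⁶ − 9.595×10⁸ = -9.575×10⁸ K⁴.
|P_net| = 0.75·5.67×10⁻⁸·0.05983·9.575×10⁸.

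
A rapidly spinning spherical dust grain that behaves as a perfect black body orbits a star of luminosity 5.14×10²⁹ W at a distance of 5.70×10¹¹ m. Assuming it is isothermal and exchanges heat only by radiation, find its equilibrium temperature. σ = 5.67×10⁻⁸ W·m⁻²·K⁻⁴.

T ≈ 863 K

First find the stellar flux at distance d: S = L/(4πd²) = 5.14×10²⁹/(4π·(5.70×10¹¹)²) = 1.259×10⁵ W/m².
For an isothermal sphere, absorbed (1−a)S·πr² = emitted σ·4πr²·T⁴, so T⁴ = (1−a)S/(4σ).
T⁴ = 1.00·1.259×10⁵/(4·5.67×10⁻⁸) = 5.551×10¹¹ K⁴.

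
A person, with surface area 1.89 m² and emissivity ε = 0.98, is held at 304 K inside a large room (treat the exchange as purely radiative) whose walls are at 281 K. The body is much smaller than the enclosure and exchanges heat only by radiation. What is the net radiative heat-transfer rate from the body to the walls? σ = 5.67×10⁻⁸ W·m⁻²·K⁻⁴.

For a small grey body in a large enclosure: P_net = εσA(T_body⁴ − T_wall⁴).
A = 1.89 m²; T_body⁴ − T_wall⁴ = 8.541×10⁹ − 6.235×10⁹ = 2.306×10⁹ K⁴.
|P_net| = 0.98·5.67×10⁻⁸·1.890·2.306×10⁹.

P_net ≈ 242 W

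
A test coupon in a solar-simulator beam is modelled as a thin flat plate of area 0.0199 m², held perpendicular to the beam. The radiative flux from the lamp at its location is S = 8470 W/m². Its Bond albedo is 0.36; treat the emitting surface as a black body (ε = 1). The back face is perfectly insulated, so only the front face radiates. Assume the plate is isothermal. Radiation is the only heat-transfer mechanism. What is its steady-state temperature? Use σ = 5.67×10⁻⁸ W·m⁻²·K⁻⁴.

T ≈ 556 K

At equilibrium, absorbed power = emitted power.
Absorbing cross-section = A = 0.01990 m²; emitting surface = A = 0.01990 m² (ratio 1).
(1−a)S·A_cross = εσ·A_surf·T⁴  ⇒  T⁴ = (1−a)S/(1σ).
T⁴ = 0.640·8470/(1·5.67×10⁻⁸) = 9.560×10¹⁰ K⁴.
T = (9.560×10¹⁰)^(1/4).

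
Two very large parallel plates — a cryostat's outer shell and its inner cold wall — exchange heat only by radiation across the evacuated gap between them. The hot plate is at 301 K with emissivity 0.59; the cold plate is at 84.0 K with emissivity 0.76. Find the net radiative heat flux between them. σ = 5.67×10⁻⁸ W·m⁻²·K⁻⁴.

q ≈ 230 W/m²

For two infinite grey parallel plates, q = σ(T₁⁴ − T₂⁴)/(1/ε₁ + 1/ε₂ − 1).
T₁⁴ − T₂⁴ = 8.209×10⁹ − 4.979×10⁷ = 8.159×10⁹ K⁴.
1/ε₁ + 1/ε₂ − 1 = 1.695 + 1.316 − 1 = 2.011.
q = 5.67×10⁻⁸ × 8.159×10⁹ / 2.011.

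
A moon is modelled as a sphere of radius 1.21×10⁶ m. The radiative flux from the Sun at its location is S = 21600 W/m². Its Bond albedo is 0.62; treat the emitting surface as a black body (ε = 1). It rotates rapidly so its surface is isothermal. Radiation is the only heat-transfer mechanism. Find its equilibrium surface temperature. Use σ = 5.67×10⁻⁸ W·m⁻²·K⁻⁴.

At equilibrium, absorbed power = emitted power.
Absorbing cross-section = πr² = 4.600×10¹² m²; emitting surface = 4πr² = 1.840×10¹³ m² (ratio 4).
(1−a)S·A_cross = εσ·A_surf·T⁴  ⇒  T⁴ = (1−a)S/(4σ).
T⁴ = 0.380·21600/(4·5.67×10⁻⁸) = 3.619×10¹⁰ K⁴.
T = (3.619×10¹⁰)^(1/4).

T ≈ 436 K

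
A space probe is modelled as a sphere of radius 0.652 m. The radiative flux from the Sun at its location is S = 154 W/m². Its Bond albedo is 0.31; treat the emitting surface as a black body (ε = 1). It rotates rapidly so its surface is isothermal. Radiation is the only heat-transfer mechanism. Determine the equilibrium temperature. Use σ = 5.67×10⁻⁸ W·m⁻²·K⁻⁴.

At equilibrium, absorbed power = emitted power.
Absorbing cross-section = πr² = 1.336 m²; emitting surface = 4πr² = 5.342 m² (ratio 4).
(1−a)S·A_cross = εσ·A_surf·T⁴  ⇒  T⁴ = (1−a)S/(4σ).
T⁴ = 0.690·154/(4·5.67×10⁻⁸) = 4.685×10⁸ K⁴.
T = (4.685×10⁸)^(1/4).

T ≈ 147 K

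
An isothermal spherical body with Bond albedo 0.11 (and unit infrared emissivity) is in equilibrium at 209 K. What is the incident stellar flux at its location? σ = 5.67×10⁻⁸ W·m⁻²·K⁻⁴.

S ≈ 486 W/m²

(1−a)S·πr² = σ·4πr²·T⁴ ⇒ S = 4σT⁴/(1−a).
S = 4·5.67×10⁻⁸·1.908×10⁹/0.890.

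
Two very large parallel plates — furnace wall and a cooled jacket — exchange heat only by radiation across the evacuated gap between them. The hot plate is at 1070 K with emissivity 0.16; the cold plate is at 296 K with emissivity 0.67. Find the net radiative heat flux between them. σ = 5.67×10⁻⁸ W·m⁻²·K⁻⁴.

For two infinite grey parallel plates, q = σ(T₁⁴ − T₂⁴)/(1/ε₁ + 1/ε₂ − 1).
T₁⁴ − T₂⁴ = 1.311×10¹² − 7.677×10⁹ = 1.303×10¹² K⁴.
1/ε₁ + 1/ε₂ − 1 = 6.250 + 1.493 − 1 = 6.743.
q = 5.67×10⁻⁸ × 1.303×10¹² / 6.743.

q ≈ 11000 W/m²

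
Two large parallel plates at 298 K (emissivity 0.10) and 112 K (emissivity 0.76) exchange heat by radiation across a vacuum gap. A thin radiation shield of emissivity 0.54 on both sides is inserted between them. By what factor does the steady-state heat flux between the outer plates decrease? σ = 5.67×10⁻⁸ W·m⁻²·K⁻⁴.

Without shield: q₀ = σΔ(T⁴)/(1/ε₁+1/ε₂−1) with denominator 10.32.
With shield the two gaps are in series; the resistances add: (1/ε₁+1/ε_s−1)+(1/ε_s+1/ε₂−1) = 10.85+2.168 = 13.02.
Heat-flux ratio q₀/q = 13.02/10.32.

factor ≈ 1.26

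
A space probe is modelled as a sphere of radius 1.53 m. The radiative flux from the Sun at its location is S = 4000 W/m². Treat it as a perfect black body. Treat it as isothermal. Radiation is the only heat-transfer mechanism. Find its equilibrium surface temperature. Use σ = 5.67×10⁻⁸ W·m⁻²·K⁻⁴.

At equilibrium, absorbed power = emitted power.
Absorbing cross-section = πr² = 7.354 m²; emitting surface = 4πr² = 29.42 m² (ratio 4).
S·A_cross = εσ·A_surf·T⁴  ⇒  T⁴ = S/(4σ).
T⁴ = 1.00·4000/(4·5.67×10⁻⁸) = 1.764×10¹⁰ K⁴.
T = (1.764×10¹⁰)^(1/4).

T ≈ 364 K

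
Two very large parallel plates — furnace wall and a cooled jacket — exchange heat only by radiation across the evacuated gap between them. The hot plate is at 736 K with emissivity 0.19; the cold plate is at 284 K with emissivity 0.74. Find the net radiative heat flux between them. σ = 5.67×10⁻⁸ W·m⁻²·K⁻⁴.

For two infinite grey parallel plates, q = σ(T₁⁴ − T₂⁴)/(1/ε₁ + 1/ε₂ − 1).
T₁⁴ − T₂⁴ = 2.934×10¹¹ − 6.505×10⁹ = 2.869×10¹¹ K⁴.
1/ε₁ + 1/ε₂ − 1 = 5.263 + 1.351 − 1 = 5.615.
q = 5.67×10⁻⁸ × 2.869×10¹¹ / 5.615.

q ≈ 2900 W/m²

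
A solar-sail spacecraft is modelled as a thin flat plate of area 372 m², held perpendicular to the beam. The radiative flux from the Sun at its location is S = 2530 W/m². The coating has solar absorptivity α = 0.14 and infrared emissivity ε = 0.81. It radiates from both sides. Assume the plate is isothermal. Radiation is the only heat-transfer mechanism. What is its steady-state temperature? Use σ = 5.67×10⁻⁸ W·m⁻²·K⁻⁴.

T ≈ 249 K

At equilibrium, absorbed power = emitted power.
Absorbing cross-section = A = 372.0 m²; emitting surface = 2A = 744.0 m² (ratio 2).
αS·A_cross = εσ·A_surf·T⁴  ⇒  T⁴ = αS/(ε·2σ).
T⁴ = 0.140·2530/(0.81·2·5.67×10⁻⁸) = 3.856×10⁹ K⁴.
T = (3.856×10⁹)^(1/4).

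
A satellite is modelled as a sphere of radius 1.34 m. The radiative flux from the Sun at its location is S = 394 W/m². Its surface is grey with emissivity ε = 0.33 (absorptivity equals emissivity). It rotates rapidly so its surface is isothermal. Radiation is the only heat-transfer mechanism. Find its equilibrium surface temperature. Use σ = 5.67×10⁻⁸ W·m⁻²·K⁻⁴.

T ≈ 204 K

At equilibrium, absorbed power = emitted power.
Absorbing cross-section = πr² = 5.641 m²; emitting surface = 4πr² = 22.56 m² (ratio 4).
εS·A_cross = εσ·A_surf·T⁴  ⇒  T⁴ = S/(4σ)   (ε cancels).
T⁴ = 394/(4·5.67×10⁻⁸) = 1.737×10⁹ K⁴.
T = (1.737×10⁹)^(1/4).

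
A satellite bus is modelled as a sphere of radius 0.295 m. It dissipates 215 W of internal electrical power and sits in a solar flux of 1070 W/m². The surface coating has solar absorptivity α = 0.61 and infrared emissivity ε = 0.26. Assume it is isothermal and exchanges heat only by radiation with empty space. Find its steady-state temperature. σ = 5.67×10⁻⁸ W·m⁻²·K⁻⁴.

T ≈ 395 K

At steady state, absorbed solar power + internal power = radiated power.
Absorbed: α·S·A_cross = 0.61·1070·0.2734 = 178.4 W (cross-section πr²).
Total input = 178.4 + 215 = 393.4 W.
Radiated: εσ·A_surf·T⁴ with A_surf = 4πr² = 1.094 m².
T⁴ = 393.4/(0.26·5.67×10⁻⁸·1.094) = 2.440×10¹⁰ K⁴.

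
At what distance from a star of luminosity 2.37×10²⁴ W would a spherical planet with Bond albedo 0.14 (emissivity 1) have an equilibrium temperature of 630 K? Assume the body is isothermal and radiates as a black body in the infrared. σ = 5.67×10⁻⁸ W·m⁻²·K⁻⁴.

For an isothermal black-emitting sphere, (1−a)S·πr² = σ·4πr²·T⁴ ⇒ S = 4σT⁴/(1−a).
S = 4·5.67×10⁻⁸·(630)⁴/0.860 = 41540 W/m².
Flux falls as S = L/(4πd²), so d = √(L/(4πS)) = √(2.37×10²⁴/(4π·41540)).

d ≈ 2.13×10⁹ m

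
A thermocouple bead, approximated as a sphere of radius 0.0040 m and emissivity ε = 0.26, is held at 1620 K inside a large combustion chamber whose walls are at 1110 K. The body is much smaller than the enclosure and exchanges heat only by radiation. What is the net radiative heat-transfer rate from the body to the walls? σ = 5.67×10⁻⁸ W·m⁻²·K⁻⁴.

P_net ≈ 15.9 W

For a small grey body in a large enclosure: P_net = εσA(T_body⁴ − T_wall⁴).
A = 4πr² = 2.011×10⁻⁴ m²; T_body⁴ − T_wall⁴ = 6.887×10¹² − 1.518×10¹² = 5.369×10¹² K⁴.
|P_net| = 0.26·5.67×10⁻⁸·2.011×10⁻⁴·5.369×10¹².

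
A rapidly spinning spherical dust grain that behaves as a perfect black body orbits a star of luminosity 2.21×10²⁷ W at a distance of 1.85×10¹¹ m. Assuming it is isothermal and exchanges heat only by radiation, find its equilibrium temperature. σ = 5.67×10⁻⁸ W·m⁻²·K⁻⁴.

First find the stellar flux at distance d: S = L/(4πd²) = 2.21×10²⁷/(4π·(1.85×10¹¹)²) = 5139 W/m².
For an isothermal sphere, absorbed (1−a)S·πr² = emitted σ·4πr²·T⁴, so T⁴ = (1−a)S/(4σ).
T⁴ = 1.00·5139/(4·5.67×10⁻⁸) = 2.266×10¹⁰ K⁴.

T ≈ 388 K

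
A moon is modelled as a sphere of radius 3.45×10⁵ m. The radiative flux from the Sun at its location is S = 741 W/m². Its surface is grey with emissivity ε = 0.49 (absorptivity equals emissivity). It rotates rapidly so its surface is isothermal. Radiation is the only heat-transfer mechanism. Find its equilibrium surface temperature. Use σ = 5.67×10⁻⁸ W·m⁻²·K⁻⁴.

T ≈ 239 K

At equilibrium, absorbed power = emitted power.
Absorbing cross-section = πr² = 3.739×10¹¹ m²; emitting surface = 4πr² = 1.496×10¹² m² (ratio 4).
εS·A_cross = εσ·A_surf·T⁴  ⇒  T⁴ = S/(4σ)   (ε cancels).
T⁴ = 741/(4·5.67×10⁻⁸) = 3.267×10⁹ K⁴.
T = (3.267×10⁹)^(1/4).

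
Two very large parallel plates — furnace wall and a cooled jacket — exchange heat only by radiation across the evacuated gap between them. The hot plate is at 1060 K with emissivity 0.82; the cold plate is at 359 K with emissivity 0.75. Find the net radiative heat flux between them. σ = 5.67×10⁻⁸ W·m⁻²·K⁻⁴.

q ≈ 45500 W/m²

For two infinite grey parallel plates, q = σ(T₁⁴ − T₂⁴)/(1/ε₁ + 1/ε₂ − 1).
T₁⁴ − T₂⁴ = 1.262×10¹² − 1.661×10¹⁰ = 1.246×10¹² K⁴.
1/ε₁ + 1/ε₂ − 1 = 1.220 + 1.333 − 1 = 1.553.
q = 5.67×10⁻⁸ × 1.246×10¹² / 1.553.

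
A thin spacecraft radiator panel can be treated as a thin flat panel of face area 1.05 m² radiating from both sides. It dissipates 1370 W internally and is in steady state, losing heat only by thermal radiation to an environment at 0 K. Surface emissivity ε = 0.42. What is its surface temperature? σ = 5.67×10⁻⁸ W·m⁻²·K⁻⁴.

Steady state: internal power = radiated power, P = εσA T⁴.
Radiating area A = 2·1.05 = 2.100 m².
T⁴ = P/(εσA) = 1370/(0.42·5.67×10⁻⁸·2.100) = 2.739×10¹⁰ K⁴.
T = (2.739×10¹⁰)^(1/4).

T ≈ 407 K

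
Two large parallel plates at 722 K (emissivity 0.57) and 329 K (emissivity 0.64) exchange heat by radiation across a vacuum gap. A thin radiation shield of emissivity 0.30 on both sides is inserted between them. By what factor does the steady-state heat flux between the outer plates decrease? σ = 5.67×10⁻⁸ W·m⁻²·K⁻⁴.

factor ≈ 3.45

Without shield: q₀ = σΔ(T⁴)/(1/ε₁+1/ε₂−1) with denominator 2.317.
With shield the two gaps are in series; the resistances add: (1/ε₁+1/ε_s−1)+(1/ε_s+1/ε₂−1) = 4.088+3.896 = 7.984.
Heat-flux ratio q₀/q = 7.984/2.317.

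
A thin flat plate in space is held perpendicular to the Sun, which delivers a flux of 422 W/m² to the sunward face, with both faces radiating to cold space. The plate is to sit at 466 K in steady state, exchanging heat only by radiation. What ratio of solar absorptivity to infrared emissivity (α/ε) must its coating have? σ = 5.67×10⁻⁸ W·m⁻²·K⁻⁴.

α/ε ≈ 12.7

Balance: αS·A = εσ·2A·T⁴ ⇒ α/ε = 2σT⁴/S.
α/ε = 2·5.67×10⁻⁸·(466)⁴/422 = 2·5.67×10⁻⁸·4.716×10¹⁰/422.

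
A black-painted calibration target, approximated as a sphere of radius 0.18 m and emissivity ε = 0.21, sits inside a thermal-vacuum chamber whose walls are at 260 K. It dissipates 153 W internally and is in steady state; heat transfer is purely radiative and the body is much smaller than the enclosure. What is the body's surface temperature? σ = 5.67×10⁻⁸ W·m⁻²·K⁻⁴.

For a small grey body in a large enclosure, net radiated power = εσA(T⁴ − T_w⁴).
Steady state: P = εσA(T⁴ − T_w⁴) with A = 4πr² = 0.4072 m².
T⁴ = P/(εσA) + T_w⁴ = 153/(0.21·5.67×10⁻⁸·0.4072) + (260)⁴
    = 3.156×10¹⁰ + 4.570×10⁹ = 3.613×10¹⁰ K⁴.

T ≈ 436 K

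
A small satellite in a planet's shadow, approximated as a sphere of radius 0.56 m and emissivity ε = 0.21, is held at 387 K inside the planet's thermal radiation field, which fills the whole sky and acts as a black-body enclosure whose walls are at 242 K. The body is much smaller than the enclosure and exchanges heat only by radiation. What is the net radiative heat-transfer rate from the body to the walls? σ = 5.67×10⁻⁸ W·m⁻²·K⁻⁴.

P_net ≈ 892 W

For a small grey body in a large enclosure: P_net = εσA(T_body⁴ − T_wall⁴).
A = 4πr² = 3.941 m²; T_body⁴ − T_wall⁴ = 2.243×10¹⁰ − 3.430×10⁹ = 1.900×10¹⁰ K⁴.
|P_net| = 0.21·5.67×10⁻⁸·3.941·1.900×10¹⁰.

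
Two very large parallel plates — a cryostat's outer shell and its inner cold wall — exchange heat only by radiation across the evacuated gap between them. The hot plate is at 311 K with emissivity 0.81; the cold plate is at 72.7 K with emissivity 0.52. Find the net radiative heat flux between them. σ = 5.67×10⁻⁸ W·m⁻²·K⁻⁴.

q ≈ 245 W/m²

For two infinite grey parallel plates, q = σ(T₁⁴ − T₂⁴)/(1/ε₁ + 1/ε₂ − 1).
T₁⁴ − T₂⁴ = 9.355×10⁹ − 2.793×10⁷ = 9.327×10⁹ K⁴.
1/ε₁ + 1/ε₂ − 1 = 1.235 + 1.923 − 1 = 2.158.
q = 5.67×10⁻⁸ × 9.327×10⁹ / 2.158.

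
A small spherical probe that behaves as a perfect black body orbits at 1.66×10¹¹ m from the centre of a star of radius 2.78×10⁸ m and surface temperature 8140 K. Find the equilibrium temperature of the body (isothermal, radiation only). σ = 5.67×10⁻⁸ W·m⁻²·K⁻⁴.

T ≈ 236 K

The star's surface emits σT_*⁴; at distance d the flux is S = σT_*⁴(R_*/d)².
S = 5.67×10⁻⁸·(8140)⁴·(2.78×10⁸/1.66×10¹¹)² = 698.2 W/m².
For an isothermal sphere T⁴ = (1−a)S/(4σ) = 3.078×10⁹ K⁴.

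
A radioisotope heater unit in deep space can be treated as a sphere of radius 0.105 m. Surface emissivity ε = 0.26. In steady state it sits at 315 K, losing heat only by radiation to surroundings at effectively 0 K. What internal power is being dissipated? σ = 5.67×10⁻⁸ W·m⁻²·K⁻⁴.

P ≈ 20.1 W

Steady state: P = εσA T⁴.
A = 4πr² = 0.1385 m²; T⁴ = (315)⁴ = 9.846×10⁹ K⁴.
P = 0.26 × 5.67×10⁻⁸ × 0.1385 × 9.846×10⁹.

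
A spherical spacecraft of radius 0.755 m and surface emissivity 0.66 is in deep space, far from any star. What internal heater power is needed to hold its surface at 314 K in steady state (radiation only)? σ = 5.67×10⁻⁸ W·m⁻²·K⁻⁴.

P ≈ 2610 W

P = εσ·4πr²·T⁴.
4πr² = 7.163 m²; T⁴ = 9.721×10⁹ K⁴.
P = 0.66·5.67×10⁻⁸·7.163·9.721×10⁹.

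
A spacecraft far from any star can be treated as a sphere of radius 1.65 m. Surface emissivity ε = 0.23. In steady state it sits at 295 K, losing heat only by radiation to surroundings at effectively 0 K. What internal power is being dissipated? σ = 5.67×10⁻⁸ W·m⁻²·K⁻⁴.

Steady state: P = εσA T⁴.
A = 4πr² = 34.21 m²; T⁴ = (295)⁴ = 7.573×10⁹ K⁴.
P = 0.23 × 5.67×10⁻⁸ × 34.21 × 7.573×10⁹.

P ≈ 3380 W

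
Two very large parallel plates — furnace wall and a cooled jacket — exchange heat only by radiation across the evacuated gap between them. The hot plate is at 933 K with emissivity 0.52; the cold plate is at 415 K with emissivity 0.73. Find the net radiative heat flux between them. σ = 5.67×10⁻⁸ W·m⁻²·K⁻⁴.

For two infinite grey parallel plates, q = σ(T₁⁴ − T₂⁴)/(1/ε₁ + 1/ε₂ − 1).
T₁⁴ − T₂⁴ = 7.578×10¹¹ − 2.966×10¹⁰ = 7.281×10¹¹ K⁴.
1/ε₁ + 1/ε₂ − 1 = 1.923 + 1.370 − 1 = 2.293.
q = 5.67×10⁻⁸ × 7.281×10¹¹ / 2.293.

q ≈ 18000 W/m²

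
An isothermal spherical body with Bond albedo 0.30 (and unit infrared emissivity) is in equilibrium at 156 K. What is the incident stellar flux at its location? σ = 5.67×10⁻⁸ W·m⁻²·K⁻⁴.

S ≈ 192 W/m²

(1−a)S·πr² = σ·4πr²·T⁴ ⇒ S = 4σT⁴/(1−a).
S = 4·5.67×10⁻⁸·5.922×10⁸/0.700.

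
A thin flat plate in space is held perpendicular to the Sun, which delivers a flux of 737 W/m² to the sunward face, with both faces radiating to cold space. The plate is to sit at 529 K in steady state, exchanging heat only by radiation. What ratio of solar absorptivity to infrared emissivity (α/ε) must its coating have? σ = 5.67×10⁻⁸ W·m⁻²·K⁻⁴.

α/ε ≈ 12.0

Balance: αS·A = εσ·2A·T⁴ ⇒ α/ε = 2σT⁴/S.
α/ε = 2·5.67×10⁻⁸·(529)⁴/737 = 2·5.67×10⁻⁸·7.831×10¹⁰/737.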